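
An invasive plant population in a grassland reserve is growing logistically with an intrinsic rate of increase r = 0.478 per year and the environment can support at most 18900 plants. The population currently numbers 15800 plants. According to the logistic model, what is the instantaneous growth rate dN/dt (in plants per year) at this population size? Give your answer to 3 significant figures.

dN/dt = rN(1 − N/K) = 0.478 × 15800 × (1 − 15800/18900).
1 − 15800/18900 = 0.16402; dN/dt = 0.478 × 15800 × 0.16402 = 1238.8.

1240 plants per year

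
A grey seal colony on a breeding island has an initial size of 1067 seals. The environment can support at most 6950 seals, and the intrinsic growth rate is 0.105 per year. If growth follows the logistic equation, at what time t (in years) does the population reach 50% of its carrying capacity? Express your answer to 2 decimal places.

16.26 years

A = (K − N₀)/N₀ = (6950 − 1067)/1067 = 5.5136.
Solve 6950/(1 + 5.5136·e^(−0.105t)) = 3475: 1 + 5.5136·e^(−0.105t) = 2, so e^(−0.105t) = 0.18137.
−0.105·t = ln(0.18137) = -1.7072, so t = 1.7072/0.105 = 16.259.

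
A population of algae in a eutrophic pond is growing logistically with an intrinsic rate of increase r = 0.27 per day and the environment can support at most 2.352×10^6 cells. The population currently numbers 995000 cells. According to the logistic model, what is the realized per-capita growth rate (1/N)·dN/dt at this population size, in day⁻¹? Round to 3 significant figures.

(1/N)·dN/dt = r(1 − N/K) = 0.27 × (1 − 995000/2.352×10^6).
= 0.27 × 0.57696 = 0.15578.

0.156 per day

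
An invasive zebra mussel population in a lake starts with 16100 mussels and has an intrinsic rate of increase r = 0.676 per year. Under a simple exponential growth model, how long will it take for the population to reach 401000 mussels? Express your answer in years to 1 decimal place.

4.8 years

Set N₀·e^(rt) = 401000: e^(0.676·t) = 401000/16100 = 24.907.
0.676·t = ln(24.907) = 3.2151, so t = 3.2151/0.676 = 4.7561.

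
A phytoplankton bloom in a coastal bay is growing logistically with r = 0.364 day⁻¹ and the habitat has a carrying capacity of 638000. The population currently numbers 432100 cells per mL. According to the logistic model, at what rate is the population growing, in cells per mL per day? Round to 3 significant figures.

dN/dt = rN(1 − N/K) = 0.364 × 432100 × (1 − 432100/638000).
1 − 432100/638000 = 0.32273; dN/dt = 0.364 × 432100 × 0.32273 = 50760.

50800 cells per mL per day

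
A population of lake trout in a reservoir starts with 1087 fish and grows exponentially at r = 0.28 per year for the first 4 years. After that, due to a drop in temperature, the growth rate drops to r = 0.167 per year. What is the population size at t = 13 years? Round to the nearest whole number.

Phase 1: N(4) = 1087·e^(0.28×4) = 1087·e^1.12 = 3331.5.
Phase 2 runs for 13 − 4 = 9 years at r = 0.167.
N(13) = 3331.5·e^(0.167×9) = 3331.5·e^1.503 = 14975.6.

14976 fish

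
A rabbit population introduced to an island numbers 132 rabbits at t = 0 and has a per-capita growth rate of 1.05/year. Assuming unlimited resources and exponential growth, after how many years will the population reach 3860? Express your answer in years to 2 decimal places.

Set N₀·e^(rt) = 3860: e^(1.05·t) = 3860/132 = 29.242.
1.05·t = ln(29.242) = 3.3756, so t = 3.3756/1.05 = 3.2149.

3.21 years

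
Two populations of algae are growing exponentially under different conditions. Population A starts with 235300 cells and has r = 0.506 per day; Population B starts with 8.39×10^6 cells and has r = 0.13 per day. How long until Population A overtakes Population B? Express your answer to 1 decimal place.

9.5 days

Set 235300·e^(0.506t) = 8.39×10^6·e^(0.13t).
e^((0.506 − 0.13)t) = 8.39×10^6/235300 → e^(0.376·t) = 35.657.
0.376·t = ln(35.657) = 3.5739, so t = 3.5739/0.376 = 9.5051.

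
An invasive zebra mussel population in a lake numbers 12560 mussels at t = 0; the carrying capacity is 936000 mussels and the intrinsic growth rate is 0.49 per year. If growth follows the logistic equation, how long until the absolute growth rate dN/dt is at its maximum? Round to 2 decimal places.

8.77 years

Logistic growth is fastest at N = K/2 = 468000.
A = (K − N₀)/N₀ = 73.522. Set K/(1 + A·e^(−rt)) = K/2 → A·e^(−rt) = 1.
e^(−0.49t) = 1/73.522 = 0.0136013, so t = ln(73.522)/0.49 = 4.2976/0.49 = 8.7706.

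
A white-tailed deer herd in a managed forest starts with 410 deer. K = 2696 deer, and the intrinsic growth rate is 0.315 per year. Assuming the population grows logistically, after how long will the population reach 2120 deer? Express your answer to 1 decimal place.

A = (K − N₀)/N₀ = (2696 − 410)/410 = 5.5756.
Solve 2696/(1 + 5.5756·e^(−0.315t)) = 2120: 1 + 5.5756·e^(−0.315t) = 1.2717, so e^(−0.315t) = 0.0487298.
−0.315·t = ln(0.0487298) = -3.0215, so t = 3.0215/0.315 = 9.592.

9.6 years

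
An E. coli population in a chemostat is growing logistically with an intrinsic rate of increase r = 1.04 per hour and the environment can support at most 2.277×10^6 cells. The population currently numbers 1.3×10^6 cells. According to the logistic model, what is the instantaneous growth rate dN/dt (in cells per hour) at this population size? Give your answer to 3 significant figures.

580000 cells per hour

dN/dt = rN(1 − N/K) = 1.04 × 1.3×10^6 × (1 − 1.3×10^6/2.277×10^6).
1 − 1.3×10^6/2.277×10^6 = 0.42907; dN/dt = 1.04 × 1.3×10^6 × 0.42907 = 5.80107×10^5.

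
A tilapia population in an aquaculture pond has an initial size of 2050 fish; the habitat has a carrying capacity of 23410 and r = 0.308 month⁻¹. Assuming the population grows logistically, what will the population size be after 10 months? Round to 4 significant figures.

15830 fish

A = (K − N₀)/N₀ = (23410 − 2050)/2050 = 10.42.
N(t) = K/(1 + A·e^(−rt)) = 23410/(1 + 10.42×e^(−0.308×10)).
e^(−3.08) = 0.045959; denominator = 1 + 10.42×0.045959 = 1.4789.
N = 23410/1.4789 = 15829.6.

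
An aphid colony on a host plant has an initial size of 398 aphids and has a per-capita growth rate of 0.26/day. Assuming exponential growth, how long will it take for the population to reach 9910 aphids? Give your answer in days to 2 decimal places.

Set N₀·e^(rt) = 9910: e^(0.26·t) = 9910/398 = 24.899.
0.26·t = ln(24.899) = 3.2148, so t = 3.2148/0.26 = 12.365.

12.36 days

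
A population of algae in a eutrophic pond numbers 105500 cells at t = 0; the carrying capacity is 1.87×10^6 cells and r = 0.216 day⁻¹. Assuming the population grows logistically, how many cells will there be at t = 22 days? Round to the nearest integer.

1634028 cells

A = (K − N₀)/N₀ = (1.87×10^6 − 105500)/105500 = 16.725.
N(t) = K/(1 + A·e^(−rt)) = 1.87×10^6/(1 + 16.725×e^(−0.216×22)).
e^(−4.752) = 0.0086344; denominator = 1 + 16.725×0.0086344 = 1.1444.
N = 1.87×10^6/1.1444 = 1.634028×10^6.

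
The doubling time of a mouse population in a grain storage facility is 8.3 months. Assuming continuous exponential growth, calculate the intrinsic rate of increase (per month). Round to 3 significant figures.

0.0835 per month

r = ln(2)/t_d = 0.6931/8.3 = 0.083512.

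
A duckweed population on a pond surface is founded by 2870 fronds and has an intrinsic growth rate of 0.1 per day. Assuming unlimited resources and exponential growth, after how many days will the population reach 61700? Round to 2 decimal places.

Set N₀·e^(rt) = 61700: e^(0.1·t) = 61700/2870 = 21.498.
0.1·t = ln(21.498) = 3.068, so t = 3.068/0.1 = 30.68.

30.68 days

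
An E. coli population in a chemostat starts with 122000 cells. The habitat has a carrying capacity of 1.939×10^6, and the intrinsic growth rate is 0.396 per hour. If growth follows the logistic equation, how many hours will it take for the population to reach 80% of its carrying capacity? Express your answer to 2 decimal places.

10.32 hours

A = (K − N₀)/N₀ = (1.939×10^6 − 122000)/122000 = 14.893.
Solve 1.939×10^6/(1 + 14.893·e^(−0.396t)) = 1.5512×10^6: 1 + 14.893·e^(−0.396t) = 1.25, so e^(−0.396t) = 0.0167859.
−0.396·t = ln(0.0167859) = -4.0872, so t = 4.0872/0.396 = 10.321.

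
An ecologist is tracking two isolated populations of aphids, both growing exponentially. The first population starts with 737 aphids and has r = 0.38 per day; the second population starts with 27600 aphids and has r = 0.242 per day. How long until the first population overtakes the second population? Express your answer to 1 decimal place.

26.3 days

Set 737·e^(0.38t) = 27600·e^(0.242t).
e^((0.38 − 0.242)t) = 27600/737 → e^(0.138·t) = 37.449.
0.138·t = ln(37.449) = 3.623, so t = 3.623/0.138 = 26.254.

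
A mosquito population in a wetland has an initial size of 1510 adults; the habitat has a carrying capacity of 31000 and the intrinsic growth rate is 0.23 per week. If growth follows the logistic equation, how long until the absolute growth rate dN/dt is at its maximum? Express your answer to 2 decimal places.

Logistic growth is fastest at N = K/2 = 15500.
A = (K − N₀)/N₀ = 19.53. Set K/(1 + A·e^(−rt)) = K/2 → A·e^(−rt) = 1.
e^(−0.23t) = 1/19.53 = 0.0512038, so t = ln(19.53)/0.23 = 2.9719/0.23 = 12.921.

12.92 weeks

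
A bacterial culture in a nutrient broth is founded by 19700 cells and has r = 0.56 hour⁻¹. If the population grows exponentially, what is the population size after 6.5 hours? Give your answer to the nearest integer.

N(t) = N₀·e^(rt) = 19700 × e^(0.56×6.5) = 19700 × e^3.64.
e^3.64 ≈ 38.092, so N ≈ 19700 × 38.092 = 750409.

750409 cells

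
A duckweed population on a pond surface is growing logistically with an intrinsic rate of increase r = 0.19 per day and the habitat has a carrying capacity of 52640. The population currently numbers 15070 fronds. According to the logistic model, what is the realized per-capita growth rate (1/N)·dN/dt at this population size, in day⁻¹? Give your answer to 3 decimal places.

0.136 per day

(1/N)·dN/dt = r(1 − N/K) = 0.19 × (1 − 15070/52640).
= 0.19 × 0.71372 = 0.13561.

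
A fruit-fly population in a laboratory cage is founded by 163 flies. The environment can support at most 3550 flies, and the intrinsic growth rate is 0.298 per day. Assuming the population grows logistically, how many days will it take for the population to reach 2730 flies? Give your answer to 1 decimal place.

14.2 days

A = (K − N₀)/N₀ = (3550 − 163)/163 = 20.779.
Solve 3550/(1 + 20.779·e^(−0.298t)) = 2730: 1 + 20.779·e^(−0.298t) = 1.3004, so e^(−0.298t) = 0.0144552.
−0.298·t = ln(0.0144552) = -4.2367, so t = 4.2367/0.298 = 14.217.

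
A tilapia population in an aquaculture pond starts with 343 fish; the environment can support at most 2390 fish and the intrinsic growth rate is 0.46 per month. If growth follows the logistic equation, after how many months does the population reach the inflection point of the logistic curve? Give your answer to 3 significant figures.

3.88 months

Logistic growth is fastest at N = K/2 = 1195.
A = (K − N₀)/N₀ = 5.9679. Set K/(1 + A·e^(−rt)) = K/2 → A·e^(−rt) = 1.
e^(−0.46t) = 1/5.9679 = 0.167562, so t = ln(5.9679)/0.46 = 1.7864/0.46 = 3.8835.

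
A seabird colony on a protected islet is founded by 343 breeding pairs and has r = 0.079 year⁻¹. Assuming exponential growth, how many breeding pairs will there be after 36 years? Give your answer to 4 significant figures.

5894 breeding pairs

N(t) = N₀·e^(rt) = 343 × e^(0.079×36) = 343 × e^2.844.
e^2.844 ≈ 17.184, so N ≈ 343 × 17.184 = 5894.24.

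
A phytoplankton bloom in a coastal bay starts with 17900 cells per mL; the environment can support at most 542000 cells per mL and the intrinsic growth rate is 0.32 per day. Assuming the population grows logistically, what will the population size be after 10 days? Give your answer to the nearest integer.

247095 cells per mL

A = (K − N₀)/N₀ = (542000 − 17900)/17900 = 29.279.
N(t) = K/(1 + A·e^(−rt)) = 542000/(1 + 29.279×e^(−0.32×10)).
e^(−3.2) = 0.040762; denominator = 1 + 29.279×0.040762 = 2.1935.
N = 542000/2.1935 = 247095.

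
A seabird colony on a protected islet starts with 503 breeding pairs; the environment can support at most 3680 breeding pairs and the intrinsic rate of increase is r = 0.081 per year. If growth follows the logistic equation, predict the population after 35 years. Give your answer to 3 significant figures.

A = (K − N₀)/N₀ = (3680 − 503)/503 = 6.3161.
N(t) = K/(1 + A·e^(−rt)) = 3680/(1 + 6.3161×e^(−0.081×35)).
e^(−2.835) = 0.058719; denominator = 1 + 6.3161×0.058719 = 1.3709.
N = 3680/1.3709 = 2684.42.

2680 breeding pairs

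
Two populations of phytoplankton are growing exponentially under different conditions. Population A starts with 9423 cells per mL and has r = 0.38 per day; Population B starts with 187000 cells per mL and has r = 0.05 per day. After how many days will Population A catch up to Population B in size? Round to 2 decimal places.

Set 9423·e^(0.38t) = 187000·e^(0.05t).
e^((0.38 − 0.05)t) = 187000/9423 → e^(0.33·t) = 19.845.
0.33·t = ln(19.845) = 2.988, so t = 2.988/0.33 = 9.0544.

9.05 days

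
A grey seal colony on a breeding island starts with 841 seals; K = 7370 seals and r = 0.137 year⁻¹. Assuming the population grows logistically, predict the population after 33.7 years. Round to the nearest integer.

A = (K − N₀)/N₀ = (7370 − 841)/841 = 7.7634.
N(t) = K/(1 + A·e^(−rt)) = 7370/(1 + 7.7634×e^(−0.137×33.7)).
e^(−4.617) = 0.0098834; denominator = 1 + 7.7634×0.0098834 = 1.0767.
N = 7370/1.0767 = 6844.81.

6845 seals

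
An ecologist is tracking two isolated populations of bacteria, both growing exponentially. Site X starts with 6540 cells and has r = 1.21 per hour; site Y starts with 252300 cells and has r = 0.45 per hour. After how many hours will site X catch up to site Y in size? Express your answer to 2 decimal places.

Set 6540·e^(1.21t) = 252300·e^(0.45t).
e^((1.21 − 0.45)t) = 252300/6540 → e^(0.76·t) = 38.578.
0.76·t = ln(38.578) = 3.6527, so t = 3.6527/0.76 = 4.8062.

4.81 hours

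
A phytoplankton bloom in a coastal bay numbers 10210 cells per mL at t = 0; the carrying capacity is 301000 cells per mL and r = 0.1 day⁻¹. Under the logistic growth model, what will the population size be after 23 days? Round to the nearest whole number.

A = (K − N₀)/N₀ = (301000 − 10210)/10210 = 28.481.
N(t) = K/(1 + A·e^(−rt)) = 301000/(1 + 28.481×e^(−0.1×23)).
e^(−2.3) = 0.10026; denominator = 1 + 28.481×0.10026 = 3.8555.
N = 301000/3.8555 = 78071.1.

78071 cells per mL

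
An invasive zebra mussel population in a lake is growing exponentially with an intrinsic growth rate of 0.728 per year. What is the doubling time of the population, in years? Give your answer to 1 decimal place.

1.0 years

Doubling time t_d = ln(2)/r = 0.6931/0.728 = 0.95213.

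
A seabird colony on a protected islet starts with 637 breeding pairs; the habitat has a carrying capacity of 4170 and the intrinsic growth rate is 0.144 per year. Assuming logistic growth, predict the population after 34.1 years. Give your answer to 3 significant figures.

A = (K − N₀)/N₀ = (4170 − 637)/637 = 5.5463.
N(t) = K/(1 + A·e^(−rt)) = 4170/(1 + 5.5463×e^(−0.144×34.1)).
e^(−4.91) = 0.0073695; denominator = 1 + 5.5463×0.0073695 = 1.0409.
N = 4170/1.0409 = 4006.25.

4010 breeding pairs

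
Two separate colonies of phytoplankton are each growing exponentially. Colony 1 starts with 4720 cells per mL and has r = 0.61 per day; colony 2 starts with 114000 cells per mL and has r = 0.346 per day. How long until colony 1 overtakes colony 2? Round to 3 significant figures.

12.1 days

Set 4720·e^(0.61t) = 114000·e^(0.346t).
e^((0.61 − 0.346)t) = 114000/4720 → e^(0.264·t) = 24.153.
0.264·t = ln(24.153) = 3.1844, so t = 3.1844/0.264 = 12.062.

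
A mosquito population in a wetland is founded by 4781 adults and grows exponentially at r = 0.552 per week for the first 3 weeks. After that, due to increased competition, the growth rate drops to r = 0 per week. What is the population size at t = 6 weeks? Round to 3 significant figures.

25000 adults

Phase 1: N(3) = 4781·e^(0.552×3) = 4781·e^1.656 = 25044.4.
Phase 2 runs for 6 − 3 = 3 weeks at r = 0.
N(6) = 25044.4·e^(0×3) = 25044.4·e^-0 = 25044.4.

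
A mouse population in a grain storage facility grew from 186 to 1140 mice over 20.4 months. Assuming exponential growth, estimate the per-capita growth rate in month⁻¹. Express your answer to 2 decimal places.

From N(t) = N₀·e^(rt): e^(r·20.4) = 1140/186 = 6.129.
r·20.4 = ln(6.129) = 1.813, so r = 1.813/20.4 = 0.088874.

0.09 per month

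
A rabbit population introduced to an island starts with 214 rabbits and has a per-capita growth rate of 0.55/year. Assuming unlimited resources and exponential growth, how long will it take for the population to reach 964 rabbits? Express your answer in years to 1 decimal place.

2.7 years

Set N₀·e^(rt) = 964: e^(0.55·t) = 964/214 = 4.5047.
0.55·t = ln(4.5047) = 1.5051, so t = 1.5051/0.55 = 2.7366.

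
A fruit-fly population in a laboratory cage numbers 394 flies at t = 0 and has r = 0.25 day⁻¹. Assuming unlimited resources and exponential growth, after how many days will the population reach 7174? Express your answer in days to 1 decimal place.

11.6 days

Set N₀·e^(rt) = 7174: e^(0.25·t) = 7174/394 = 18.208.
0.25·t = ln(18.208) = 2.9019, so t = 2.9019/0.25 = 11.607.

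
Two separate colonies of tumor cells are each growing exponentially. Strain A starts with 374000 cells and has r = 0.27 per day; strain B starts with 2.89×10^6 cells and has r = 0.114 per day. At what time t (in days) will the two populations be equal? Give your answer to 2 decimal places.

13.11 days

Set 374000·e^(0.27t) = 2.89×10^6·e^(0.114t).
e^((0.27 − 0.114)t) = 2.89×10^6/374000 → e^(0.156·t) = 7.7273.
0.156·t = ln(7.7273) = 2.0448, so t = 2.0448/0.156 = 13.107.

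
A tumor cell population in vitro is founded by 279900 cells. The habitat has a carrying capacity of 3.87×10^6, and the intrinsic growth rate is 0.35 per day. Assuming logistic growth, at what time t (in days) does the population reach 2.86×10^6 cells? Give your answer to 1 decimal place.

10.3 days

A = (K − N₀)/N₀ = (3.87×10^6 − 279900)/279900 = 12.826.
Solve 3.87×10^6/(1 + 12.826·e^(−0.35t)) = 2.86×10^6: 1 + 12.826·e^(−0.35t) = 1.3531, so e^(−0.35t) = 0.0275329.
−0.35·t = ln(0.0275329) = -3.5924, so t = 3.5924/0.35 = 10.264.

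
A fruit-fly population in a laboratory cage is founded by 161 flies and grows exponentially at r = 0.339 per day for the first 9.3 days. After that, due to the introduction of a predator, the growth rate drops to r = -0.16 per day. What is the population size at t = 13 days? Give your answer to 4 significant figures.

Phase 1: N(9.3) = 161·e^(0.339×9.3) = 161·e^3.153 = 3767.26.
Phase 2 runs for 13 − 9.3 = 3.7 days at r = -0.16.
N(13) = 3767.26·e^(-0.16×3.7) = 3767.26·e^-0.592 = 2084.12.

2084 flies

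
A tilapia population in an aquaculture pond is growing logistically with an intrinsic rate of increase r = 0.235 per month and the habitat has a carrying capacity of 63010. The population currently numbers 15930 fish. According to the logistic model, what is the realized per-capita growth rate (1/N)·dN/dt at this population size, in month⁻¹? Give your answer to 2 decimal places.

0.18 per month

(1/N)·dN/dt = r(1 − N/K) = 0.235 × (1 − 15930/63010).
= 0.235 × 0.74718 = 0.17559.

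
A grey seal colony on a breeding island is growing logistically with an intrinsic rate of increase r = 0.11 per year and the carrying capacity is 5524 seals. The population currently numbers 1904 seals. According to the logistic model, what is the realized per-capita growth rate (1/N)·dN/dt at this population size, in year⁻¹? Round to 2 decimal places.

0.07 per year

(1/N)·dN/dt = r(1 − N/K) = 0.11 × (1 − 1904/5524).
= 0.11 × 0.65532 = 0.072085.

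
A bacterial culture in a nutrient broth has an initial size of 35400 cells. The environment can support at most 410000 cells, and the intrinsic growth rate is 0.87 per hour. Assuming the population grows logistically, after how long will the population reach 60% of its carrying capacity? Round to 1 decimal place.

3.2 hours

A = (K − N₀)/N₀ = (410000 − 35400)/35400 = 10.582.
Solve 410000/(1 + 10.582·e^(−0.87t)) = 246000: 1 + 10.582·e^(−0.87t) = 1.6667, so e^(−0.87t) = 0.0630005.
−0.87·t = ln(0.0630005) = -2.7646, so t = 2.7646/0.87 = 3.1777.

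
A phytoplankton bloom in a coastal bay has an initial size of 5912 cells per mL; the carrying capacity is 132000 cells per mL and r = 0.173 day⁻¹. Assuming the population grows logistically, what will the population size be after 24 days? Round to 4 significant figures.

98840 cells per mL

A = (K − N₀)/N₀ = (132000 − 5912)/5912 = 21.327.
N(t) = K/(1 + A·e^(−rt)) = 132000/(1 + 21.327×e^(−0.173×24)).
e^(−4.152) = 0.015733; denominator = 1 + 21.327×0.015733 = 1.3355.
N = 132000/1.3355 = 98836.2.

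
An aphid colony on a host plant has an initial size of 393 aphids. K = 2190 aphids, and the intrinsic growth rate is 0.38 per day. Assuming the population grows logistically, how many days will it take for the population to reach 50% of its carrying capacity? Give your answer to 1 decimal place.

A = (K − N₀)/N₀ = (2190 − 393)/393 = 4.5725.
Solve 2190/(1 + 4.5725·e^(−0.38t)) = 1095: 1 + 4.5725·e^(−0.38t) = 2, so e^(−0.38t) = 0.218698.
−0.38·t = ln(0.218698) = -1.5201, so t = 1.5201/0.38 = 4.0002.

4.0 days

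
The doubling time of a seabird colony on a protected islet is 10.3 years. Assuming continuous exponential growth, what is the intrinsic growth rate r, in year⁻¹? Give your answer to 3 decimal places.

r = ln(2)/t_d = 0.6931/10.3 = 0.067296.

0.067 per year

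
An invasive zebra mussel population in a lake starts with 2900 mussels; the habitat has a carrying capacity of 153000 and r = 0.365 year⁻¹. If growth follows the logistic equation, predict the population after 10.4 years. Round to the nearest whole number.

70751 mussels

A = (K − N₀)/N₀ = (153000 − 2900)/2900 = 51.759.
N(t) = K/(1 + A·e^(−rt)) = 153000/(1 + 51.759×e^(−0.365×10.4)).
e^(−3.796) = 0.02246; denominator = 1 + 51.759×0.02246 = 2.1625.
N = 153000/2.1625 = 70750.8.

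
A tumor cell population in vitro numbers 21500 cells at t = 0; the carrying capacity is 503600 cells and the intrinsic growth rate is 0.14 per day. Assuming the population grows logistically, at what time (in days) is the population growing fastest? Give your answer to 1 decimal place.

Logistic growth is fastest at N = K/2 = 251800.
A = (K − N₀)/N₀ = 22.423. Set K/(1 + A·e^(−rt)) = K/2 → A·e^(−rt) = 1.
e^(−0.14t) = 1/22.423 = 0.0445966, so t = ln(22.423)/0.14 = 3.1101/0.14 = 22.215.

22.2 days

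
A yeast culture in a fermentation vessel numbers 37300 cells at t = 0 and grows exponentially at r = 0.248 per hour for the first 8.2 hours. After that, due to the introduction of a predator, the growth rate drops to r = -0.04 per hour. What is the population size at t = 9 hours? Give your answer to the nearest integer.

Phase 1: N(8.2) = 37300·e^(0.248×8.2) = 37300·e^2.034 = 285030.
Phase 2 runs for 9 − 8.2 = 0.8 hours at r = -0.04.
N(9) = 285030·e^(-0.04×0.8) = 285030·e^-0.032 = 276053.

276053 cells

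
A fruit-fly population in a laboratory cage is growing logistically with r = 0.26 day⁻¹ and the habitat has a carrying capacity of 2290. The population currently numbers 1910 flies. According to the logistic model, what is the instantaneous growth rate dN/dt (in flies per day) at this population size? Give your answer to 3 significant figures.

82.4 flies per day

dN/dt = rN(1 − N/K) = 0.26 × 1910 × (1 − 1910/2290).
1 − 1910/2290 = 0.16594; dN/dt = 0.26 × 1910 × 0.16594 = 82.405.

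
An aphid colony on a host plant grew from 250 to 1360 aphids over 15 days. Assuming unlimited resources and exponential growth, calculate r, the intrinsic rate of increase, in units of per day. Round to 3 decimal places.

0.113 per day

From N(t) = N₀·e^(rt): e^(r·15) = 1360/250 = 5.44.
r·15 = ln(5.44) = 1.6938, so r = 1.6938/15 = 0.11292.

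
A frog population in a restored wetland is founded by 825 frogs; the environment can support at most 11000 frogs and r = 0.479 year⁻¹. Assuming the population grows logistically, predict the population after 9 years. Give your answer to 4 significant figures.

A = (K − N₀)/N₀ = (11000 − 825)/825 = 12.333.
N(t) = K/(1 + A·e^(−rt)) = 11000/(1 + 12.333×e^(−0.479×9)).
e^(−4.311) = 0.01342; denominator = 1 + 12.333×0.01342 = 1.1655.
N = 11000/1.1655 = 9437.89.

9438 frogs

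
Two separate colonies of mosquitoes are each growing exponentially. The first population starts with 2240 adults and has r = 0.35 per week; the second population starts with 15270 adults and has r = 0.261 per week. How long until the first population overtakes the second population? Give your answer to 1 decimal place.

Set 2240·e^(0.35t) = 15270·e^(0.261t).
e^((0.35 − 0.261)t) = 15270/2240 → e^(0.089·t) = 6.817.
0.089·t = ln(6.817) = 1.9194, so t = 1.9194/0.089 = 21.566.

21.6 weeks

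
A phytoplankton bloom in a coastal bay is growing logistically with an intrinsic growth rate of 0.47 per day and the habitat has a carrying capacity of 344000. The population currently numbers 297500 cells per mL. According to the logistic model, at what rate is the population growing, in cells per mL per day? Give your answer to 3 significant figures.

18900 cells per mL per day

dN/dt = rN(1 − N/K) = 0.47 × 297500 × (1 − 297500/344000).
1 − 297500/344000 = 0.13517; dN/dt = 0.47 × 297500 × 0.13517 = 18901.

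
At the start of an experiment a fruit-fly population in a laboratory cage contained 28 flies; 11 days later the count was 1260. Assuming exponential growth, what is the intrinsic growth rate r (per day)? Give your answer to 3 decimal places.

0.346 per day

From N(t) = N₀·e^(rt): e^(r·11) = 1260/28 = 45.
r·11 = ln(45) = 3.8067, so r = 3.8067/11 = 0.34606.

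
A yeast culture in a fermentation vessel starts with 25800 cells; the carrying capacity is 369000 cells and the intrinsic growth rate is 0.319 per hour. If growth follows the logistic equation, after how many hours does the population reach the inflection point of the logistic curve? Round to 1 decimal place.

Logistic growth is fastest at N = K/2 = 184500.
A = (K − N₀)/N₀ = 13.302. Set K/(1 + A·e^(−rt)) = K/2 → A·e^(−rt) = 1.
e^(−0.319t) = 1/13.302 = 0.0751748, so t = ln(13.302)/0.319 = 2.5879/0.319 = 8.1127.

8.1 hours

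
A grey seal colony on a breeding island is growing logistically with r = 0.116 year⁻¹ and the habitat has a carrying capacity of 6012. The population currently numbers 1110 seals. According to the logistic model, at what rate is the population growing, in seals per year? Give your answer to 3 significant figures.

105 seals per year

dN/dt = rN(1 − N/K) = 0.116 × 1110 × (1 − 1110/6012).
1 − 1110/6012 = 0.81537; dN/dt = 0.116 × 1110 × 0.81537 = 104.99.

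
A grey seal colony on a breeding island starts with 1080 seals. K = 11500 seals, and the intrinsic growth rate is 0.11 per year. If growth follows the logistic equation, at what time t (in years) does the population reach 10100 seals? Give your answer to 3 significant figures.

38.6 years

A = (K − N₀)/N₀ = (11500 − 1080)/1080 = 9.6481.
Solve 11500/(1 + 9.6481·e^(−0.11t)) = 10100: 1 + 9.6481·e^(−0.11t) = 1.1386, so e^(−0.11t) = 0.0143669.
−0.11·t = ln(0.0143669) = -4.2428, so t = 4.2428/0.11 = 38.571.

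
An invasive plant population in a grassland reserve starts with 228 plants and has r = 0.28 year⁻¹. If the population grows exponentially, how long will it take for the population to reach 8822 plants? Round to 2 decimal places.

13.06 years

Set N₀·e^(rt) = 8822: e^(0.28·t) = 8822/228 = 38.693.
0.28·t = ln(38.693) = 3.6557, so t = 3.6557/0.28 = 13.056.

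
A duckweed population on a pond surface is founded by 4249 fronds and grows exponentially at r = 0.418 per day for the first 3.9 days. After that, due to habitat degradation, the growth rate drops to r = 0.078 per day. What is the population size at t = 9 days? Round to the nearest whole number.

32288 fronds

Phase 1: N(3.9) = 4249·e^(0.418×3.9) = 4249·e^1.63 = 21690.7.
Phase 2 runs for 9 − 3.9 = 5.1 days at r = 0.078.
N(9) = 21690.7·e^(0.078×5.1) = 21690.7·e^0.3978 = 32287.6.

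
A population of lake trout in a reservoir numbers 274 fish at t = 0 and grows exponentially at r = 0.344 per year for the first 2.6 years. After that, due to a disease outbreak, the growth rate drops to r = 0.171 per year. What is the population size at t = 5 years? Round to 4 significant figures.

Phase 1: N(2.6) = 274·e^(0.344×2.6) = 274·e^0.8944 = 670.168.
Phase 2 runs for 5 − 2.6 = 2.4 years at r = 0.171.
N(5) = 670.168·e^(0.171×2.4) = 670.168·e^0.4104 = 1010.22.

1010 fish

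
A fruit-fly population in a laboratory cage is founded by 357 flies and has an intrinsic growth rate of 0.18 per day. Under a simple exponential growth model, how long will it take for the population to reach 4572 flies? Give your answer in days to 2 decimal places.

14.17 days

Set N₀·e^(rt) = 4572: e^(0.18·t) = 4572/357 = 12.807.
0.18·t = ln(12.807) = 2.55, so t = 2.55/0.18 = 14.167.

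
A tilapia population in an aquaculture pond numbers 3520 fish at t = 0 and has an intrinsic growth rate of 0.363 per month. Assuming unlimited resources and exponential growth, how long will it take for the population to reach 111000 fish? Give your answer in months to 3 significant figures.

9.51 months

Set N₀·e^(rt) = 111000: e^(0.363·t) = 111000/3520 = 31.534.
0.363·t = ln(31.534) = 3.4511, so t = 3.4511/0.363 = 9.5071.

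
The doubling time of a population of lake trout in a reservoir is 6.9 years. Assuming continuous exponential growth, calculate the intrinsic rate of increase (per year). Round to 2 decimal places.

r = ln(2)/t_d = 0.6931/6.9 = 0.10046.

0.10 per year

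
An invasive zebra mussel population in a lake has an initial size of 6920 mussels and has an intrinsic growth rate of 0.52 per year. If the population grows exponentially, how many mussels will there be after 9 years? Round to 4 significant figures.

745800 mussels

N(t) = N₀·e^(rt) = 6920 × e^(0.52×9) = 6920 × e^4.68.
e^4.68 ≈ 107.77, so N ≈ 6920 × 107.77 = 745769.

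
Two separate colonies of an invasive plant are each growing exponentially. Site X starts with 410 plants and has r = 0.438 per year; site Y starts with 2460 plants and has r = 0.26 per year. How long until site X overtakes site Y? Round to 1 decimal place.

Set 410·e^(0.438t) = 2460·e^(0.26t).
e^((0.438 − 0.26)t) = 2460/410 → e^(0.178·t) = 6.
0.178·t = ln(6) = 1.7918, so t = 1.7918/0.178 = 10.066.

10.1 years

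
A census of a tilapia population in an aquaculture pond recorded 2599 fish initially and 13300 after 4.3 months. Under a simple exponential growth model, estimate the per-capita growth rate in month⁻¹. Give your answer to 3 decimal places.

From N(t) = N₀·e^(rt): e^(r·4.3) = 13300/2599 = 5.1174.
r·4.3 = ln(5.1174) = 1.6326, so r = 1.6326/4.3 = 0.37968.

0.380 per month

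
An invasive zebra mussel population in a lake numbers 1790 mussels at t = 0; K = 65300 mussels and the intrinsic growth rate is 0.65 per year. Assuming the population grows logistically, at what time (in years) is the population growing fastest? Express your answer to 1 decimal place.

Logistic growth is fastest at N = K/2 = 32650.
A = (K − N₀)/N₀ = 35.48. Set K/(1 + A·e^(−rt)) = K/2 → A·e^(−rt) = 1.
e^(−0.65t) = 1/35.48 = 0.0281845, so t = ln(35.48)/0.65 = 3.569/0.65 = 5.4907.

5.5 years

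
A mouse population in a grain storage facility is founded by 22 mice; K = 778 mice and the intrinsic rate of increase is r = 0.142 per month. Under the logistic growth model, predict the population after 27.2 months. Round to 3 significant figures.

452 mice

A = (K − N₀)/N₀ = (778 − 22)/22 = 34.364.
N(t) = K/(1 + A·e^(−rt)) = 778/(1 + 34.364×e^(−0.142×27.2)).
e^(−3.862) = 0.021017; denominator = 1 + 34.364×0.021017 = 1.7222.
N = 778/1.7222 = 451.738.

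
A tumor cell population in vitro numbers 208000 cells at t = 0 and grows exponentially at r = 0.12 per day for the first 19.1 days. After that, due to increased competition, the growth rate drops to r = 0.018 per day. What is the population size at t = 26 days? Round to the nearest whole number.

Phase 1: N(19.1) = 208000·e^(0.12×19.1) = 208000·e^2.292 = 2.058099×10^6.
Phase 2 runs for 26 − 19.1 = 6.9 days at r = 0.018.
N(26) = 2.058099×10^6·e^(0.018×6.9) = 2.058099×10^6·e^0.1242 = 2.330267×10^6.

2330267 cells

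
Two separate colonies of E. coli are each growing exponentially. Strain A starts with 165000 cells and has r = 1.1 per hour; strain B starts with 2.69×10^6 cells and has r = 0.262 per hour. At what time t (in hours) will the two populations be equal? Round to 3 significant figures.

Set 165000·e^(1.1t) = 2.69×10^6·e^(0.262t).
e^((1.1 − 0.262)t) = 2.69×10^6/165000 → e^(0.838·t) = 16.303.
0.838·t = ln(16.303) = 2.7914, so t = 2.7914/0.838 = 3.331.

3.33 hours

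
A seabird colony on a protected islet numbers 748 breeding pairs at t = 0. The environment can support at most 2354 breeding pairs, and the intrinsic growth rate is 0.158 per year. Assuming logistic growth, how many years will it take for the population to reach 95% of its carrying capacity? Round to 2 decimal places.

A = (K − N₀)/N₀ = (2354 − 748)/748 = 2.1471.
Solve 2354/(1 + 2.1471·e^(−0.158t)) = 2236.3: 1 + 2.1471·e^(−0.158t) = 1.0526, so e^(−0.158t) = 0.0245133.
−0.158·t = ln(0.0245133) = -3.7085, so t = 3.7085/0.158 = 23.472.

23.47 years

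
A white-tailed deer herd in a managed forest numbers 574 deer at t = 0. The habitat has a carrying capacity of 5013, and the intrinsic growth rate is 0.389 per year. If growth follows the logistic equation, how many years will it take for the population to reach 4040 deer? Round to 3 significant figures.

8.92 years

A = (K − N₀)/N₀ = (5013 − 574)/574 = 7.7334.
Solve 5013/(1 + 7.7334·e^(−0.389t)) = 4040: 1 + 7.7334·e^(−0.389t) = 1.2408, so e^(−0.389t) = 0.0311428.
−0.389·t = ln(0.0311428) = -3.4692, so t = 3.4692/0.389 = 8.9182.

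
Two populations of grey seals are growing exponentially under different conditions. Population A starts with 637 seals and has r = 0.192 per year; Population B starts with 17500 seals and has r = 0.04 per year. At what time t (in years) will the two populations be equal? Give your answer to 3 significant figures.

21.8 years

Set 637·e^(0.192t) = 17500·e^(0.04t).
e^((0.192 − 0.04)t) = 17500/637 → e^(0.152·t) = 27.473.
0.152·t = ln(27.473) = 3.3132, so t = 3.3132/0.152 = 21.797.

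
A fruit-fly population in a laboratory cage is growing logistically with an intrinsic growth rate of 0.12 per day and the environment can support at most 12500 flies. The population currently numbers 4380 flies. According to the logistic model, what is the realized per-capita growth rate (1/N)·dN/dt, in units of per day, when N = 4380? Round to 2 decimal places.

(1/N)·dN/dt = r(1 − N/K) = 0.12 × (1 − 4380/12500).
= 0.12 × 0.6496 = 0.077952.

0.08 per day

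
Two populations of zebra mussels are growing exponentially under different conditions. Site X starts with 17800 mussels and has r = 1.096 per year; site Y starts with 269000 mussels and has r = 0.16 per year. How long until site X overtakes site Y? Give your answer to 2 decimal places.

2.90 years

Set 17800·e^(1.096t) = 269000·e^(0.16t).
e^((1.096 − 0.16)t) = 269000/17800 → e^(0.936·t) = 15.112.
0.936·t = ln(15.112) = 2.7155, so t = 2.7155/0.936 = 2.9012.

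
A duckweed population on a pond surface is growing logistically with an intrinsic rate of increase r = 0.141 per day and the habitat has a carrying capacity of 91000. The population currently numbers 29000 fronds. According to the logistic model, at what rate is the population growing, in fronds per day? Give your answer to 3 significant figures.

2790 fronds per day

dN/dt = rN(1 − N/K) = 0.141 × 29000 × (1 − 29000/91000).
1 − 29000/91000 = 0.68132; dN/dt = 0.141 × 29000 × 0.68132 = 2785.9.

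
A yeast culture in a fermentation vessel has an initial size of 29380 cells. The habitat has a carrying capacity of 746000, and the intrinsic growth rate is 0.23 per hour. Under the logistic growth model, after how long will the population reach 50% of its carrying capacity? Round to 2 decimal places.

13.89 hours

A = (K − N₀)/N₀ = (746000 − 29380)/29380 = 24.391.
Solve 746000/(1 + 24.391·e^(−0.23t)) = 373000: 1 + 24.391·e^(−0.23t) = 2, so e^(−0.23t) = 0.040998.
−0.23·t = ln(0.040998) = -3.1942, so t = 3.1942/0.23 = 13.888.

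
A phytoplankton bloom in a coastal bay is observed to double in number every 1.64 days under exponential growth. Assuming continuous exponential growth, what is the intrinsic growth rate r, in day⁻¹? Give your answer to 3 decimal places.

0.423 per day

r = ln(2)/t_d = 0.6931/1.64 = 0.42265.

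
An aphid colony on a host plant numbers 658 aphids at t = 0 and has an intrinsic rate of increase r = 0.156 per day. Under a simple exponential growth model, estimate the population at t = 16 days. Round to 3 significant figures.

7980 aphids

N(t) = N₀·e^(rt) = 658 × e^(0.156×16) = 658 × e^2.496.
e^2.496 ≈ 12.134, so N ≈ 658 × 12.134 = 7984.08.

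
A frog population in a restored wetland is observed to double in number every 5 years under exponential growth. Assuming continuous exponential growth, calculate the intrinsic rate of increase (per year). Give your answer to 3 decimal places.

r = ln(2)/t_d = 0.6931/5 = 0.13863.

0.139 per year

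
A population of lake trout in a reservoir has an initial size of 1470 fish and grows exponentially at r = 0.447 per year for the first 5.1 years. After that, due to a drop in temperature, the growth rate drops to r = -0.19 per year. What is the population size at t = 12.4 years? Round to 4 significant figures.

Phase 1: N(5.1) = 1470·e^(0.447×5.1) = 1470·e^2.28 = 14367.4.
Phase 2 runs for 12.4 − 5.1 = 7.3 years at r = -0.19.
N(12.4) = 14367.4·e^(-0.19×7.3) = 14367.4·e^-1.387 = 3589.32.

3589 fish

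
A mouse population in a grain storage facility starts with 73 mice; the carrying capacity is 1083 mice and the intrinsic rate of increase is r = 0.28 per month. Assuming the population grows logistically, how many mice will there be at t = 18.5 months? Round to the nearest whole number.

A = (K − N₀)/N₀ = (1083 − 73)/73 = 13.836.
N(t) = K/(1 + A·e^(−rt)) = 1083/(1 + 13.836×e^(−0.28×18.5)).
e^(−5.18) = 0.005628; denominator = 1 + 13.836×0.005628 = 1.0779.
N = 1083/1.0779 = 1004.76.

1005 mice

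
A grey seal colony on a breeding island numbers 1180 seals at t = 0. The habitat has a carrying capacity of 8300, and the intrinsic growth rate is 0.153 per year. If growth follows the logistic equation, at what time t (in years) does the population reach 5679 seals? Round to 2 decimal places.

A = (K − N₀)/N₀ = (8300 − 1180)/1180 = 6.0339.
Solve 8300/(1 + 6.0339·e^(−0.153t)) = 5679: 1 + 6.0339·e^(−0.153t) = 1.4615, so e^(−0.153t) = 0.0764887.
−0.153·t = ln(0.0764887) = -2.5706, so t = 2.5706/0.153 = 16.801.

16.80 years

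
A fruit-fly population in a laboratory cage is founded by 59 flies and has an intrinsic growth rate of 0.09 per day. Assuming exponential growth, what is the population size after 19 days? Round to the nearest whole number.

326 flies

N(t) = N₀·e^(rt) = 59 × e^(0.09×19) = 59 × e^1.71.
e^1.71 ≈ 5.529, so N ≈ 59 × 5.529 = 326.209.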